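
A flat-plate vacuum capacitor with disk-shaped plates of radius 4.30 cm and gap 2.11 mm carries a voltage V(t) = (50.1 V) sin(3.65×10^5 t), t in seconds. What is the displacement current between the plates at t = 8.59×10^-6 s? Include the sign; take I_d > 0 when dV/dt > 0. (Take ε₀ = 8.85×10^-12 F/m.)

dE/dt = (V₀ω/d)·cos(ωt) with ωt = 3.13535 rad: (50.1)(3.65×10^5)(-1.000)/(2.11×10^-3) = -8.667×10^9 V/(m·s).
I_d = ε₀ A dE/dt = (8.85×10^-12)(5.809×10^-3)(-8.667×10^9) = -4.46×10^-4 A.

-4.46×10^-4 A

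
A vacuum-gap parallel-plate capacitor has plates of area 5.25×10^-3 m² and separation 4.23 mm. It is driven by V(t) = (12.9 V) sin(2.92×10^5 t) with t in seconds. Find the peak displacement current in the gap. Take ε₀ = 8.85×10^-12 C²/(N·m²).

4.14×10^-5 A

The displacement current equals the conduction current C dV/dt, which peaks at C V₀ ω.
With C = ε₀A/d = (8.85×10^-12)(5.25×10^-3)/(4.23×10^-3) = 1.098×10^-11 F and ω = 2.92×10^5 rad/s, I_d,max = (1.098×10^-11)(12.9)(2.92×10^5) = 4.14×10^-5 A.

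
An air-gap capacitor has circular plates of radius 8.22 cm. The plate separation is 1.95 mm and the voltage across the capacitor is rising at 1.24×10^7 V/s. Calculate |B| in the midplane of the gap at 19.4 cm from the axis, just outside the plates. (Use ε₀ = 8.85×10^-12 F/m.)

1.23×10^-9 T

With E = V/d, dE/dt = 6.359×10^9 V/(m·s) and πR² = 0.02123 m², giving I_d = ε₀ πR² dE/dt = 1.195×10^-3 A.
For r ≥ R the full I_d is enclosed: B = μ₀ I_d/(2πr) = (4π×10^-7)(1.195×10^-3)/(2π·0.194) = 1.23×10^-9 T.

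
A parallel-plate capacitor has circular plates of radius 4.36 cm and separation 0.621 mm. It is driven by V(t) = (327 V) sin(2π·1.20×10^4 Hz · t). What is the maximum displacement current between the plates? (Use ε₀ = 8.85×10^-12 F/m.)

2.10×10^-3 A

C = ε₀A/d = (8.85×10^-12)(5.972×10^-3)/(6.21×10^-4) = 8.511×10^-11 F; ω = 2πf = 7.540×10^4 rad/s.
I_d = C dV/dt, so |I_d|_max = C V₀ ω = (8.511×10^-11)(327)(7.540×10^4) = 2.10×10^-3 A.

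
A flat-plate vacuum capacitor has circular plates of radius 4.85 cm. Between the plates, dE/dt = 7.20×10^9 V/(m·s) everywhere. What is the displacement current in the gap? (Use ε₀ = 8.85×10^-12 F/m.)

The displacement current is ε₀ times dΦ_E/dt = ε₀ A dE/dt = (8.85×10^-12)(7.390×10^-3)(7.20×10^9) = 4.71×10^-4 A.

4.71×10^-4 A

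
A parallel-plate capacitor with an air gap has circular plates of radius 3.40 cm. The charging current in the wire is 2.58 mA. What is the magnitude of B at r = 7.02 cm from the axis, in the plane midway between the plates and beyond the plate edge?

By continuity the displacement current in the gap matches the conduction current: I_d = 2.58×10^-3 A.
With r > R the enclosed displacement current is the full I_d; B = μ₀ I_d / (2πr) = 7.35×10^-9 T.

7.35×10^-9 T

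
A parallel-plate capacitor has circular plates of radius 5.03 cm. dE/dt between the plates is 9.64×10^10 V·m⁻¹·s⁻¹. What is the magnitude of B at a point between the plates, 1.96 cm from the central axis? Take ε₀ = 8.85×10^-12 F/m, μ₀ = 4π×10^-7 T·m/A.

I_d = ε₀ dΦ_E/dt = ε₀ πR² (dE/dt) = (8.85×10^-12)(7.949×10^-3)(9.64×10^10) = 6.782×10^-3 A through the full plate area.
For r < R the Ampère–Maxwell law gives B(2πr) = μ₀ I_d (r²/R²), so B = μ₀ I_d r/(2πR²) = (4π×10^-7)(6.782×10^-3)(0.0196)/(2π·0.0503²) = 1.05×10^-8 T.

1.05×10^-8 T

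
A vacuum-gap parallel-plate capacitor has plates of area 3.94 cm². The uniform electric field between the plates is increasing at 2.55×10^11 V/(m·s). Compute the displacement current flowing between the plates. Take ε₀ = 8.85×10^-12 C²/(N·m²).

8.89×10^-4 A

I_d = ε₀ A (dE/dt) = (8.85×10^-12)(3.94×10^-4 m²)(2.55×10^11) = 8.89×10^-4 A.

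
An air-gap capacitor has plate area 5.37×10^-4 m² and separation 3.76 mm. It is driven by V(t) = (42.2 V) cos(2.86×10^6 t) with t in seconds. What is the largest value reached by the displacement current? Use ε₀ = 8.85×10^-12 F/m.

The displacement current equals the conduction current C dV/dt, which peaks at C V₀ ω.
With C = ε₀A/d = (8.85×10^-12)(5.37×10^-4)/(3.76×10^-3) = 1.264×10^-12 F and ω = 2.86×10^6 rad/s, I_d,max = (1.264×10^-12)(42.2)(2.86×10^6) = 1.53×10^-4 A.

1.53×10^-4 A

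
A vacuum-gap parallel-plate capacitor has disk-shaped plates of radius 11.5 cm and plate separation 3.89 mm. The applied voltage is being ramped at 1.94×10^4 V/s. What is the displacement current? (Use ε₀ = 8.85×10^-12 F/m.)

1.83×10^-6 A

C = ε₀A/d = (8.85×10^-12)(0.04155)/(3.89×10^-3) = 9.453×10^-11 F.
I_d = C dV/dt = (9.453×10^-11)(1.94×10^4) = 1.83×10^-6 A.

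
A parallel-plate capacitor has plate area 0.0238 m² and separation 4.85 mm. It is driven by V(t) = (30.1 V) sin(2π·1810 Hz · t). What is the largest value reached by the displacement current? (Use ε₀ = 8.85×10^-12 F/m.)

1.49×10^-5 A

(dE/dt)_max = V₀ω/d = 7.056×10^7 V/(m·s); ω = 2πf = 1.137×10^4 rad/s.
I_d,max = ε₀ A (dE/dt)_max = (8.85×10^-12)(0.0238)(7.056×10^7) = 1.49×10^-5 A.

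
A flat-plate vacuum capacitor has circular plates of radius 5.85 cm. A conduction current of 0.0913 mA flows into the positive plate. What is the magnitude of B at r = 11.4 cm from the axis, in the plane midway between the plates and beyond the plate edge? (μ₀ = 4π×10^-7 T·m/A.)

Between the plates the displacement current equals the wire current: I_d = 0.0913 mA = 9.13×10^-5 A.
With r > R the enclosed displacement current is the full I_d; B = μ₀ I_d / (2πr) = 1.60×10^-10 T.

1.60×10^-10 T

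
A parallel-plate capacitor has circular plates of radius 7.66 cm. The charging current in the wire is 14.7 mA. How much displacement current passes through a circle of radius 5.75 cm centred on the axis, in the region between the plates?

8.28×10^-3 A

Between the plates the displacement current equals the wire current: I_d = 14.7 mA = 0.0147 A.
The field is uniform, so I_d,enc = I_d (r/R)² = (0.0147)(5.75/7.66)² = 8.28×10^-3 A.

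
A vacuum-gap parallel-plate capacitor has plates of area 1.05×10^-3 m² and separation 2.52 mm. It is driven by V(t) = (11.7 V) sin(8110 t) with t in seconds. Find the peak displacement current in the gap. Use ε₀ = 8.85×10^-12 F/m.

(dE/dt)_max = V₀ω/d = 3.765×10^7 V/(m·s); ω = 8110 rad/s.
I_d,max = ε₀ A (dE/dt)_max = (8.85×10^-12)(1.05×10^-3)(3.765×10^7) = 3.50×10^-7 A.

3.50×10^-7 A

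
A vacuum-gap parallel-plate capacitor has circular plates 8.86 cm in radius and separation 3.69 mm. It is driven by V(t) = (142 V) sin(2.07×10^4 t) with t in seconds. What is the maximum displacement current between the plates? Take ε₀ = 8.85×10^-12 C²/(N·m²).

The displacement current equals the conduction current C dV/dt, which peaks at C V₀ ω.
With C = ε₀A/d = (8.85×10^-12)(0.02466)/(3.69×10^-3) = 5.914×10^-11 F and ω = 2.07×10^4 rad/s, I_d,max = (5.914×10^-11)(142)(2.07×10^4) = 1.74×10^-4 A.

1.74×10^-4 A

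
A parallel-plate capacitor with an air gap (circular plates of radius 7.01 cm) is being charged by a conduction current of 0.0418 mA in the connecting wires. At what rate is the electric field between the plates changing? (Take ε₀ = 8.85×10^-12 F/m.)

Charge continuity gives I_d = I = 4.18×10^-5 A between the plates.
Then dE/dt = I_d/(ε₀A) = 3.06×10^8 V/(m·s).

3.06×10^8 V/(m·s)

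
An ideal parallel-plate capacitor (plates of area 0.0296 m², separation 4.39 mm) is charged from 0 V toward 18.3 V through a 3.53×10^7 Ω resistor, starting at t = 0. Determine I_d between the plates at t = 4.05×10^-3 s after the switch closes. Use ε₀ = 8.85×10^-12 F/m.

C = ε₀A/d = (8.85×10^-12)(0.0296)/(4.39×10^-3) = 5.967×10^-11 F, so τ = RC = 2.106×10^-3 s.
The conduction current is I(t) = (V₀/R) e^(−t/τ), and the displacement current between the plates equals it.
t/τ = 1.923; I_d = (18.3/3.53×10^7) · e^(−1.923) = (5.184×10^-7)(0.1462) = 7.58×10^-8 A.

7.58×10^-8 A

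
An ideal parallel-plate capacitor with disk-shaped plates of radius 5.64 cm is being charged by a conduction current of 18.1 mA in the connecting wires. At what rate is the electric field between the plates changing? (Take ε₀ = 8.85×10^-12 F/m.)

The displacement current between the plates equals the conduction current, I_d = 18.1 mA.
Then dE/dt = I_d/(ε₀A) = 2.05×10^11 V/(m·s).

2.05×10^11 V/(m·s)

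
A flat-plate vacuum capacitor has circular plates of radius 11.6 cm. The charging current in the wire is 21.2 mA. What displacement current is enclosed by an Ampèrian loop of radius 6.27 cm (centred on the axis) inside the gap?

No conduction current crosses the gap, so I_d there equals the 0.0212 A in the leads.
Since J_d is uniform, the enclosed fraction is (r/R)² = 0.2922, giving I_d,enc = 6.19×10^-3 A.

6.19×10^-3 A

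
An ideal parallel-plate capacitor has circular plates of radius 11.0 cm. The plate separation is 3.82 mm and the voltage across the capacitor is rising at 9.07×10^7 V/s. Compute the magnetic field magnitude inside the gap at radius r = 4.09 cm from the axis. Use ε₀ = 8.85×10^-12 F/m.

I_d = C dV/dt with C = ε₀πR²/d = 8.806×10^-11 F, so I_d = (8.806×10^-11)(9.07×10^7) = 7.987×10^-3 A.
For r < R the Ampère–Maxwell law gives B(2πr) = μ₀ I_d (r²/R²), so B = μ₀ I_d r/(2πR²) = (4π×10^-7)(7.987×10^-3)(0.0409)/(2π·0.110²) = 5.40×10^-9 T.

5.40×10^-9 T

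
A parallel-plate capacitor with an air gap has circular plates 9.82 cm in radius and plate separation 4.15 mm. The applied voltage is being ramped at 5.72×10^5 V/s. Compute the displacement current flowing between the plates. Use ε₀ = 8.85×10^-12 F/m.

The displacement current equals the charging current C dV/dt. With C = ε₀A/d = (8.85×10^-12)(0.03030)/(4.15×10^-3) = 6.462×10^-11 F, I_d = (6.462×10^-11)(5.72×10^5) = 3.70×10^-5 A.

3.70×10^-5 A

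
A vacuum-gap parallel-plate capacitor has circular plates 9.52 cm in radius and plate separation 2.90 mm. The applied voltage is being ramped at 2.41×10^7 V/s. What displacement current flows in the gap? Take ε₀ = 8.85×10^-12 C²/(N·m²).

2.09×10^-3 A

E = V/d so dE/dt = (dV/dt)/d = 8.310×10^9 V/(m·s), and I_d = ε₀ A dE/dt = (8.85×10^-12)(0.02847)(8.310×10^9) = 2.09×10^-3 A.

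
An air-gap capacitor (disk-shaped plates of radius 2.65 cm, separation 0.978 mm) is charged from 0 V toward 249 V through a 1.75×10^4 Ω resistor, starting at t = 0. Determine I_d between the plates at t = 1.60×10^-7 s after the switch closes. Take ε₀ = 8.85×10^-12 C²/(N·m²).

9.00×10^-3 A

C = ε₀A/d = (8.85×10^-12)(2.206×10^-3)/(9.78×10^-4) = 1.996×10^-11 F, so τ = RC = 3.493×10^-7 s.
The conduction current is I(t) = (V₀/R) e^(−t/τ), and the displacement current between the plates equals it.
t/τ = 0.4581; I_d = (249/1.75×10^4) · e^(−0.4581) = (0.01423)(0.6325) = 9.00×10^-3 A.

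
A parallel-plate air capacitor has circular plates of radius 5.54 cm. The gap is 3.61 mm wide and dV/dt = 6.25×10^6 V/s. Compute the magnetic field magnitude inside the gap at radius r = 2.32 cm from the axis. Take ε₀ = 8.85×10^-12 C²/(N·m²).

I_d = C dV/dt with C = ε₀πR²/d = 2.364×10^-11 F, so I_d = (2.364×10^-11)(6.25×10^6) = 1.477×10^-4 A.
An Ampèrian loop of radius r encloses a fraction (r/R)² of I_d. Then B·2πr = μ₀ I_d (r/R)², giving B = μ₀ I_d r/(2πR²) = 2.23×10^-10 T.

2.23×10^-10 T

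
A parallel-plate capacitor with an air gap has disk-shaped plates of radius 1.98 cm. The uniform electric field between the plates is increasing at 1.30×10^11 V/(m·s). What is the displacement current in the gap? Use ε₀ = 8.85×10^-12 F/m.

1.42×10^-3 A

With a uniform field, Φ_E = EA, so I_d = ε₀ A dE/dt = 1.42×10^-3 A.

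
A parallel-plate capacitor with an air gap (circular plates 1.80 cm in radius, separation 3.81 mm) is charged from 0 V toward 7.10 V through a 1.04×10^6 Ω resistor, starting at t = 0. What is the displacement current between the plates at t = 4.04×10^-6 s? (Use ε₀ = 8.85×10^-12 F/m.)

With C = ε₀A/d = (8.85×10^-12)(1.018×10^-3)/(3.81×10^-3) = 2.365×10^-12 F, the time constant is τ = RC = 2.460×10^-6 s, so t/τ = 1.642 and e^(−t/τ) = 0.1936.
I_d = I_cond = (V₀/R) e^(−t/τ) = (6.827×10^-6)(0.1936) = 1.32×10^-6 A.

1.32×10^-6 A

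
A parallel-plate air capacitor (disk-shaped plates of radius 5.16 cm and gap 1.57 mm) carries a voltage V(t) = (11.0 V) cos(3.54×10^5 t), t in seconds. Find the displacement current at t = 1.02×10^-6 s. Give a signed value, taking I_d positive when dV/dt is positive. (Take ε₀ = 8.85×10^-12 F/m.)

dV/dt = (11.0)(3.54×10^5)·−sin(0.36108) = -1.376×10^6 V/s.
I_d = C dV/dt with C = ε₀A/d = (8.85×10^-12)(8.365×10^-3)/(1.57×10^-3) = 4.715×10^-11 F, so I_d = (4.715×10^-11)(-1.376×10^6) = -6.49×10^-5 A.

-6.49×10^-5 A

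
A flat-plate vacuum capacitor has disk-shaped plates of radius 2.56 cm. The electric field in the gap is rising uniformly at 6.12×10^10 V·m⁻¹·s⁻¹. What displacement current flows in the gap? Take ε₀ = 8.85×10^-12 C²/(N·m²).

I_d = ε₀ A (dE/dt) = (8.85×10^-12)(2.059×10^-3 m²)(6.12×10^10) = 1.12×10^-3 A.

1.12×10^-3 A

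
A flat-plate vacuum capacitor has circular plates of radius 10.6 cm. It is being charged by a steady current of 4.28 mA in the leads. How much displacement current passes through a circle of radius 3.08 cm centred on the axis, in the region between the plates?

Between the plates the displacement current equals the wire current: I_d = 4.28 mA = 4.28×10^-3 A.
Since J_d is uniform, the enclosed fraction is (r/R)² = 0.08443, giving I_d,enc = 3.61×10^-4 A.

3.61×10^-4 A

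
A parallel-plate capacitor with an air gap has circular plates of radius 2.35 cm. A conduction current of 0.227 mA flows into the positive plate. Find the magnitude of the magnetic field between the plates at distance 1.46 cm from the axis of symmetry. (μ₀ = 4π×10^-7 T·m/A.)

1.20×10^-9 T

By continuity the displacement current in the gap matches the conduction current: I_d = 2.27×10^-4 A.
An Ampèrian loop of radius r encloses a fraction (r/R)² of I_d. Then B·2πr = μ₀ I_d (r/R)², giving B = μ₀ I_d r/(2πR²) = 1.20×10^-9 T.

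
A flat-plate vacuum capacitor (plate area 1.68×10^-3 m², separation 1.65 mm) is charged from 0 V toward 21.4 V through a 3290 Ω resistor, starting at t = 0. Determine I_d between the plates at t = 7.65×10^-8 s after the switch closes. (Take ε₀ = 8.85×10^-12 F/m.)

4.93×10^-4 A

C = ε₀A/d = (8.85×10^-12)(1.68×10^-3)/(1.65×10^-3) = 9.011×10^-12 F and τ = RC = 2.965×10^-8 s. I_d in the gap equals the RC charging current.
I_d(t) = (V₀/R) e^(−t/τ) = 6.505×10^-3 · e^(−2.580) = 4.93×10^-4 A.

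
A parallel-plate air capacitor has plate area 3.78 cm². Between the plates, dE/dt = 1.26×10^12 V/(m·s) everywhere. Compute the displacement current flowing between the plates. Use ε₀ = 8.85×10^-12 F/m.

4.22×10^-3 A

The displacement current is ε₀ times dΦ_E/dt = ε₀ A dE/dt = (8.85×10^-12)(3.78×10^-4)(1.26×10^12) = 4.22×10^-3 A.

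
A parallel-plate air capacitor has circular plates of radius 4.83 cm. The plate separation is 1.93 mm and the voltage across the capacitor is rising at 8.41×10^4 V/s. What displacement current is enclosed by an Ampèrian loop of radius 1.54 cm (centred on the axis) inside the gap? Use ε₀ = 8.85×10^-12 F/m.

2.87×10^-7 A

I_d = C dV/dt with C = ε₀πR²/d = 3.361×10^-11 F, so I_d = (3.361×10^-11)(8.41×10^4) = 2.827×10^-6 A.
Through an area πr² the displacement current is I_d·(πr²/πR²) = I_d (r/R)² = 2.87×10^-7 A.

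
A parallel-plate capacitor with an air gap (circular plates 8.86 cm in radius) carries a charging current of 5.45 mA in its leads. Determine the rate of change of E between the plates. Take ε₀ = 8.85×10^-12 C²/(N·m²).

By continuity, I_d in the gap equals the 5.45 mA flowing in the wire.
Then dE/dt = I_d/(ε₀A) = 2.50×10^10 V/(m·s).

2.50×10^10 V/(m·s)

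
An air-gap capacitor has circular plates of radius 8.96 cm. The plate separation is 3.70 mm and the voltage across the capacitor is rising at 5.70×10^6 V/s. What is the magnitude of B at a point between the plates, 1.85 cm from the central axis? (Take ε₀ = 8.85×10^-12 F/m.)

dE/dt = (dV/dt)/d = 1.541×10^9 V/(m·s); I_d = ε₀(πR²)(dE/dt) = (8.85×10^-12)(0.02522)(1.541×10^9) = 3.439×10^-4 A.
∮B·dl = μ₀ I_d,enc with I_d,enc = I_d r²/R² = 1.466×10^-5 A; so B = μ₀ I_d,enc/(2πr) = 1.58×10^-10 T.

1.58×10^-10 T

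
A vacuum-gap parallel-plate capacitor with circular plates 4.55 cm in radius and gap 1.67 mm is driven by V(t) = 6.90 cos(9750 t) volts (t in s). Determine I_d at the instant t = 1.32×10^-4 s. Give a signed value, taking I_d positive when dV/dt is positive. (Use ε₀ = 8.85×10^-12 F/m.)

-2.23×10^-6 A

C = ε₀A/d = (8.85×10^-12)(6.504×10^-3)/(1.67×10^-3) = 3.447×10^-11 F. dV/dt = V₀ω·−sin(ωt); at ωt = 1.287 rad this factor is -0.9600.
I_d = C dV/dt = (3.447×10^-11)(6.90)(9750)(-0.9600) = -2.23×10^-6 A.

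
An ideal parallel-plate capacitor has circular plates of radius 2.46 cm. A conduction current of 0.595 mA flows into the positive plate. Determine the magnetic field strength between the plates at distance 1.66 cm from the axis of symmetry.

3.26×10^-9 T

Between the plates the displacement current equals the wire current: I_d = 0.595 mA = 5.95×10^-4 A.
∮B·dl = μ₀ I_d,enc with I_d,enc = I_d r²/R² = 2.709×10^-4 A; so B = μ₀ I_d,enc/(2πr) = 3.26×10^-9 T.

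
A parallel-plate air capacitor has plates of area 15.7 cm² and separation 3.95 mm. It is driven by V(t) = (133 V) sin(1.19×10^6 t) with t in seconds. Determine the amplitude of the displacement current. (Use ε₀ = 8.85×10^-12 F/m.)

5.57×10^-4 A

(dE/dt)_max = V₀ω/d = 4.007×10^10 V/(m·s); ω = 1.19×10^6 rad/s.
I_d,max = ε₀ A (dE/dt)_max = (8.85×10^-12)(1.57×10^-3)(4.007×10^10) = 5.57×10^-4 A.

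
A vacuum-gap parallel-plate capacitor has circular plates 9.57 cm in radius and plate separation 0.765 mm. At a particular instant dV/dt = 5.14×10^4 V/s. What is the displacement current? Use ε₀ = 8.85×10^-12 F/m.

1.71×10^-5 A

The displacement current equals the charging current C dV/dt. With C = ε₀A/d = (8.85×10^-12)(0.02877)/(7.65×10^-4) = 3.328×10^-10 F, I_d = (3.328×10^-10)(5.14×10^4) = 1.71×10^-5 A.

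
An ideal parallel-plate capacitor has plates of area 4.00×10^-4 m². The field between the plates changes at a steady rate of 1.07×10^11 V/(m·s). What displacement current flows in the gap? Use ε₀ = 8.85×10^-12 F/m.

3.79×10^-4 A

The displacement current is ε₀ times dΦ_E/dt = ε₀ A dE/dt = (8.85×10^-12)(4.00×10^-4)(1.07×10^11) = 3.79×10^-4 A.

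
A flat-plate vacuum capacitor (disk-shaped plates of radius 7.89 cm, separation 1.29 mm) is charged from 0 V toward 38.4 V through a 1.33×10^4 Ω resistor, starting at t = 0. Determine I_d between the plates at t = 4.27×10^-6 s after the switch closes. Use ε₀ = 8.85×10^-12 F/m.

With C = ε₀A/d = (8.85×10^-12)(0.01956)/(1.29×10^-3) = 1.342×10^-10 F, the time constant is τ = RC = 1.785×10^-6 s, so t/τ = 2.392 and e^(−t/τ) = 0.09145.
I_d = I_cond = (V₀/R) e^(−t/τ) = (2.887×10^-3)(0.09145) = 2.64×10^-4 A.

2.64×10^-4 A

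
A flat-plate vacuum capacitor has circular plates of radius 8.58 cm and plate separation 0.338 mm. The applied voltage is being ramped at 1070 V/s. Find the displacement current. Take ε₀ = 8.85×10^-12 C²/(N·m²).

6.48×10^-7 A

The displacement current equals the charging current C dV/dt. With C = ε₀A/d = (8.85×10^-12)(0.02313)/(3.38×10^-4) = 6.056×10^-10 F, I_d = (6.056×10^-10)(1070) = 6.48×10^-7 A.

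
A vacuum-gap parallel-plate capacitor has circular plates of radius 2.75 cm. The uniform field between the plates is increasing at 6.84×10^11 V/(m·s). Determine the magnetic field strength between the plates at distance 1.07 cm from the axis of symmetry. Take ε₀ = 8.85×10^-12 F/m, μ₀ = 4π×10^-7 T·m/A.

Through the whole plate area (πR² = 2.376×10^-3 m²), I_d = ε₀ πR² dE/dt = 0.01438 A.
∮B·dl = μ₀ I_d,enc with I_d,enc = I_d r²/R² = 2.177×10^-3 A; so B = μ₀ I_d,enc/(2πr) = 4.07×10^-8 T.

4.07×10^-8 T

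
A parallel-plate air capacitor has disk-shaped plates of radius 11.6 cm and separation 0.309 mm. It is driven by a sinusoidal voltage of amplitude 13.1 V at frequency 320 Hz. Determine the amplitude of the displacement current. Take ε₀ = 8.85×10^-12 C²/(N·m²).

The displacement current equals the conduction current C dV/dt, which peaks at C V₀ ω.
With C = ε₀A/d = (8.85×10^-12)(0.04227)/(3.09×10^-4) = 1.211×10^-9 F and ω = 2πf = 2011 rad/s, I_d,max = (1.211×10^-9)(13.1)(2011) = 3.19×10^-5 A.

3.19×10^-5 A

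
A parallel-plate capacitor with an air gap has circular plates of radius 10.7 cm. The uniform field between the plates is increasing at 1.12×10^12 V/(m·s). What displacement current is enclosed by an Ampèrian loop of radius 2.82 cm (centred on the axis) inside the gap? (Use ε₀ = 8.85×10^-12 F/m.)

0.0248 A

Through the whole plate area (πR² = 0.03597 m²), I_d = ε₀ πR² dE/dt = 0.3565 A.
Since J_d is uniform, the enclosed fraction is (r/R)² = 0.06946, giving I_d,enc = 0.0248 A.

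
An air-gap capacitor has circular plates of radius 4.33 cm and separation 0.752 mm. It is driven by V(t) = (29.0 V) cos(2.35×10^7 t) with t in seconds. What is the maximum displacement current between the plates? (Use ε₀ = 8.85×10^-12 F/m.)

C = ε₀A/d = (8.85×10^-12)(5.890×10^-3)/(7.52×10^-4) = 6.932×10^-11 F; ω = 2.35×10^7 rad/s.
I_d = C dV/dt, so |I_d|_max = C V₀ ω = (6.932×10^-11)(29.0)(2.35×10^7) = 0.0472 A.

0.0472 A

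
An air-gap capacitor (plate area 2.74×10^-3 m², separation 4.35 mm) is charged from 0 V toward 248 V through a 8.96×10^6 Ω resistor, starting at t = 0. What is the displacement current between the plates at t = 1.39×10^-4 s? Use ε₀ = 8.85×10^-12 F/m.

With C = ε₀A/d = (8.85×10^-12)(2.74×10^-3)/(4.35×10^-3) = 5.574×10^-12 F, the time constant is τ = RC = 4.994×10^-5 s, so t/τ = 2.783 and e^(−t/τ) = 0.06185.
I_d = I_cond = (V₀/R) e^(−t/τ) = (2.768×10^-5)(0.06185) = 1.71×10^-6 A.

1.71×10^-6 A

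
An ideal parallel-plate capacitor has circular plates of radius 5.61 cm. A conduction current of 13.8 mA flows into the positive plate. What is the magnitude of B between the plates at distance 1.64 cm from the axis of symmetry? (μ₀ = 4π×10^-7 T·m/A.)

By continuity the displacement current in the gap matches the conduction current: I_d = 0.0138 A.
∮B·dl = μ₀ I_d,enc with I_d,enc = I_d r²/R² = 1.179×10^-3 A; so B = μ₀ I_d,enc/(2πr) = 1.44×10^-8 T.

1.44×10^-8 T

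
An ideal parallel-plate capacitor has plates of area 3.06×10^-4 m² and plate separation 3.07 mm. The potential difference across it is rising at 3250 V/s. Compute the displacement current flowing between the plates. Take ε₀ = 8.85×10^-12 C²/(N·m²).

The field between the plates is E = V/d, so dE/dt = (3250)/(3.07×10^-3 m) = 1.059×10^6 V/(m·s).
I_d = ε₀ A (dE/dt) = (8.85×10^-12)(3.06×10^-4)(1.059×10^6) = 2.87×10^-9 A.

2.87×10^-9 A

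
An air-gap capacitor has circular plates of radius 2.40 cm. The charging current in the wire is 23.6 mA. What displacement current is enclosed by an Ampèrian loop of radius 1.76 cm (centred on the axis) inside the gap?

0.0127 A

No conduction current crosses the gap, so I_d there equals the 0.0236 A in the leads.
Since J_d is uniform, the enclosed fraction is (r/R)² = 0.5378, giving I_d,enc = 0.0127 A.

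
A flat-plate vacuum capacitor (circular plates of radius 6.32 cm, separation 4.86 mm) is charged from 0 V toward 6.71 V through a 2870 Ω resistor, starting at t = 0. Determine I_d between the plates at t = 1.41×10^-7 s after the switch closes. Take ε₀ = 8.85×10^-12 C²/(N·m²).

2.72×10^-4 A

C = ε₀A/d = (8.85×10^-12)(0.01255)/(4.86×10^-3) = 2.285×10^-11 F and τ = RC = 6.558×10^-8 s. I_d in the gap equals the RC charging current.
I_d(t) = (V₀/R) e^(−t/τ) = 2.338×10^-3 · e^(−2.150) = 2.72×10^-4 A.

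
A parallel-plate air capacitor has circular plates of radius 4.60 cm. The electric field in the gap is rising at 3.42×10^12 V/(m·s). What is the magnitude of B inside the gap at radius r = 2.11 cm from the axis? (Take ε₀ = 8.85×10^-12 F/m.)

Through the whole plate area (πR² = 6.648×10^-3 m²), I_d = ε₀ πR² dE/dt = 0.2012 A.
∮B·dl = μ₀ I_d,enc with I_d,enc = I_d r²/R² = 0.04233 A; so B = μ₀ I_d,enc/(2πr) = 4.01×10^-7 T.

4.01×10^-7 T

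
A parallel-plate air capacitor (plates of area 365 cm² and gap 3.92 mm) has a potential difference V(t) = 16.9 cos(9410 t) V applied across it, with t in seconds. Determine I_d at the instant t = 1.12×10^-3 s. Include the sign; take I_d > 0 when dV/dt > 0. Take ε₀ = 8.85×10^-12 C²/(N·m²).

1.18×10^-5 A

C = ε₀A/d = (8.85×10^-12)(0.0365)/(3.92×10^-3) = 8.240×10^-11 F. dV/dt = V₀ω·−sin(ωt); at ωt = 10.5392 rad this factor is 0.8977.
I_d = C dV/dt = (8.240×10^-11)(16.9)(9410)(0.8977) = 1.18×10^-5 A.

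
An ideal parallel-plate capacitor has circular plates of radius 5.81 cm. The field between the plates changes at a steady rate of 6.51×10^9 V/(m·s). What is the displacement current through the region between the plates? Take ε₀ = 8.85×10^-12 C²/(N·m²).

6.11×10^-4 A

With a uniform field, Φ_E = EA, so I_d = ε₀ A dE/dt = 6.11×10^-4 A.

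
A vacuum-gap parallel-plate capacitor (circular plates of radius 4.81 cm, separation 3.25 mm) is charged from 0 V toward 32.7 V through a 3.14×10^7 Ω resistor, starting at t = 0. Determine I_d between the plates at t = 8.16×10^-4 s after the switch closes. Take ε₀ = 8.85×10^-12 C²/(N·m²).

2.80×10^-7 A

C = ε₀A/d = (8.85×10^-12)(7.268×10^-3)/(3.25×10^-3) = 1.979×10^-11 F and τ = RC = 6.214×10^-4 s. I_d in the gap equals the RC charging current.
I_d(t) = (V₀/R) e^(−t/τ) = 1.041×10^-6 · e^(−1.313) = 2.80×10^-7 A.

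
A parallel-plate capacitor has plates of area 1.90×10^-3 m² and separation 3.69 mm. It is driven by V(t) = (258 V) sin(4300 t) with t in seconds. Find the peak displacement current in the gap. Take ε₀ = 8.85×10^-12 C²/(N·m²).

C = ε₀A/d = (8.85×10^-12)(1.90×10^-3)/(3.69×10^-3) = 4.557×10^-12 F; ω = 4300 rad/s.
I_d = C dV/dt, so |I_d|_max = C V₀ ω = (4.557×10^-12)(258)(4300) = 5.06×10^-6 A.

5.06×10^-6 A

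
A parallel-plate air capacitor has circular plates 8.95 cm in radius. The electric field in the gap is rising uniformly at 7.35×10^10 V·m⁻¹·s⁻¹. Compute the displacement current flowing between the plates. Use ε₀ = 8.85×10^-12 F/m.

I_d = ε₀ A (dE/dt) = (8.85×10^-12)(0.02516 m²)(7.35×10^10) = 0.0164 A.

0.0164 A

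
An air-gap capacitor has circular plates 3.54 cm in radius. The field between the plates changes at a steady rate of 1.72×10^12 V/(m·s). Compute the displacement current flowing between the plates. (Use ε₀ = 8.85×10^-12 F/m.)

0.0599 A

The displacement current is ε₀ times dΦ_E/dt = ε₀ A dE/dt = (8.85×10^-12)(3.937×10^-3)(1.72×10^12) = 0.0599 A.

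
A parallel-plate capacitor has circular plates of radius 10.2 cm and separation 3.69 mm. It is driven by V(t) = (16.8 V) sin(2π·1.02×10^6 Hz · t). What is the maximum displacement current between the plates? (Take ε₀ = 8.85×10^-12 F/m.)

The displacement current equals the conduction current C dV/dt, which peaks at C V₀ ω.
With C = ε₀A/d = (8.85×10^-12)(0.03269)/(3.69×10^-3) = 7.840×10^-11 F and ω = 2πf = 6.409×10^6 rad/s, I_d,max = (7.840×10^-11)(16.8)(6.409×10^6) = 8.44×10^-3 A.

8.44×10^-3 A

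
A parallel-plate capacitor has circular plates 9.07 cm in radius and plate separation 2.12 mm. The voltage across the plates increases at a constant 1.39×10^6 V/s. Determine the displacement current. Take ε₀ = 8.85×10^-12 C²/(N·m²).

E = V/d so dE/dt = (dV/dt)/d = 6.557×10^8 V/(m·s), and I_d = ε₀ A dE/dt = (8.85×10^-12)(0.02584)(6.557×10^8) = 1.50×10^-4 A.

1.50×10^-4 A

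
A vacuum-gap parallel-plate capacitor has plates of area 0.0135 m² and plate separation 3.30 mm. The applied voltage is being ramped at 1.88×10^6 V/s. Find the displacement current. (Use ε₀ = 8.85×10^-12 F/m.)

6.81×10^-5 A

E = V/d so dE/dt = (dV/dt)/d = 5.697×10^8 V/(m·s), and I_d = ε₀ A dE/dt = (8.85×10^-12)(0.0135)(5.697×10^8) = 6.81×10^-5 A.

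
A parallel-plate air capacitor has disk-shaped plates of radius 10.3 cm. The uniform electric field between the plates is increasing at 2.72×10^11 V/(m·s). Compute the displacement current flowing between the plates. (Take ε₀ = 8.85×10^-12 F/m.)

0.0802 A

I_d = ε₀ A (dE/dt) = (8.85×10^-12)(0.03333 m²)(2.72×10^11) = 0.0802 A.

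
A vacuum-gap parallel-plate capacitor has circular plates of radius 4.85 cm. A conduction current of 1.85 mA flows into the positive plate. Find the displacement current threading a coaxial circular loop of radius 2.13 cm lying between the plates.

3.57×10^-4 A

No conduction current crosses the gap, so I_d there equals the 1.85×10^-3 A in the leads.
Since J_d is uniform, the enclosed fraction is (r/R)² = 0.1929, giving I_d,enc = 3.57×10^-4 A.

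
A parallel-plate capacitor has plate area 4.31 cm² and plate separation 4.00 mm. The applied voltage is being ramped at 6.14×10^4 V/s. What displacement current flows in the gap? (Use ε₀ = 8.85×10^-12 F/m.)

5.86×10^-8 A

The displacement current equals the charging current C dV/dt. With C = ε₀A/d = (8.85×10^-12)(4.31×10^-4)/(4.00×10^-3) = 9.536×10^-13 F, I_d = (9.536×10^-13)(6.14×10^4) = 5.86×10^-8 A.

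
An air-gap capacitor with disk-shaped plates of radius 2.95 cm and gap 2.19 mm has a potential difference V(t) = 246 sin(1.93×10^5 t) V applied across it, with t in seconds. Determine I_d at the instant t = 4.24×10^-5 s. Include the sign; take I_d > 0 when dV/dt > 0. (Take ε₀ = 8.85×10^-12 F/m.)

C = ε₀A/d = (8.85×10^-12)(2.734×10^-3)/(2.19×10^-3) = 1.105×10^-11 F. dV/dt = V₀ω·cos(ωt); at ωt = 8.1832 rad this factor is -0.3233.
I_d = C dV/dt = (1.105×10^-11)(246)(1.93×10^5)(-0.3233) = -1.70×10^-4 A.

-1.70×10^-4 A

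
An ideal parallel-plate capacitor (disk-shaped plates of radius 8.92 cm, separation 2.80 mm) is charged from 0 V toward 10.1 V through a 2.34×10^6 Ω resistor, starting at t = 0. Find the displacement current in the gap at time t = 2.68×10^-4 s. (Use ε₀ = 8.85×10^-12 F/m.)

1.01×10^-6 A

With C = ε₀A/d = (8.85×10^-12)(0.02500)/(2.80×10^-3) = 7.902×10^-11 F, the time constant is τ = RC = 1.849×10^-4 s, so t/τ = 1.449 and e^(−t/τ) = 0.2348.
I_d = I_cond = (V₀/R) e^(−t/τ) = (4.316×10^-6)(0.2348) = 1.01×10^-6 A.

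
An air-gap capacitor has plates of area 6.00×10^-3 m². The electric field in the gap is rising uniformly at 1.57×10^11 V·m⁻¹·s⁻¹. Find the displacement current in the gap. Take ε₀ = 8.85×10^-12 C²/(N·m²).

I_d = ε₀ A (dE/dt) = (8.85×10^-12)(6.00×10^-3 m²)(1.57×10^11) = 8.34×10^-3 A.

8.34×10^-3 A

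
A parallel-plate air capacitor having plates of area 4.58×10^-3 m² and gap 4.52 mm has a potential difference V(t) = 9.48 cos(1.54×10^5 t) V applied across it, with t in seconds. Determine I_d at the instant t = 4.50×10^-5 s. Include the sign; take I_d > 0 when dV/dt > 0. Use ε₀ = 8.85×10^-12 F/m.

-7.89×10^-6 A

dE/dt = (V₀ω/d)·−sin(ωt) with ωt = 6.93 rad: (9.48)(1.54×10^5)(-0.6026)/(4.52×10^-3) = -1.946×10^8 V/(m·s).
I_d = ε₀ A dE/dt = (8.85×10^-12)(4.58×10^-3)(-1.946×10^8) = -7.89×10^-6 A.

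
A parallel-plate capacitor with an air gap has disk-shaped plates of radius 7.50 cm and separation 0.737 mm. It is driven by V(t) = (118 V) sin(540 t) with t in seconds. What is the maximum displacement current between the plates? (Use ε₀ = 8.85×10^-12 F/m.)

The displacement current equals the conduction current C dV/dt, which peaks at C V₀ ω.
With C = ε₀A/d = (8.85×10^-12)(0.01767)/(7.37×10^-4) = 2.122×10^-10 F and ω = 540 rad/s, I_d,max = (2.122×10^-10)(118)(540) = 1.35×10^-5 A.

1.35×10^-5 A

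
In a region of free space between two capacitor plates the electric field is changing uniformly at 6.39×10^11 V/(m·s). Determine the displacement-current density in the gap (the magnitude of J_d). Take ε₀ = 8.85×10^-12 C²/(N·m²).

5.66 A/m²

The displacement-current density is ε₀ ∂E/∂t = (8.85×10^-12)(6.39×10^11) = 5.66 A/m².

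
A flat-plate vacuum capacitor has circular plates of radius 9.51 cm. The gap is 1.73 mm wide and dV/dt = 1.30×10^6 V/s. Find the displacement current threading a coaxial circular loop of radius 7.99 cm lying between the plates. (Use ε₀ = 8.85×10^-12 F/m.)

1.33×10^-4 A

With E = V/d, dE/dt = 7.514×10^8 V/(m·s) and πR² = 0.02841 m², giving I_d = ε₀ πR² dE/dt = 1.889×10^-4 A.
The field is uniform, so I_d,enc = I_d (r/R)² = (1.889×10^-4)(7.99/9.51)² = 1.33×10^-4 A.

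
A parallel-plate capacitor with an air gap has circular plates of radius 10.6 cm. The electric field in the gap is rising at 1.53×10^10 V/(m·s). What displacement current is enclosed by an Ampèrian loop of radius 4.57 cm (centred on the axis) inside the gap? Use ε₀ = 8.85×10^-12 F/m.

8.88×10^-4 A

Total displacement current: I_d = ε₀(πR²)(dE/dt) = (8.85×10^-12)(0.03530)(1.53×10^10) = 4.780×10^-3 A.
The field is uniform, so I_d,enc = I_d (r/R)² = (4.780×10^-3)(4.57/10.6)² = 8.88×10^-4 A.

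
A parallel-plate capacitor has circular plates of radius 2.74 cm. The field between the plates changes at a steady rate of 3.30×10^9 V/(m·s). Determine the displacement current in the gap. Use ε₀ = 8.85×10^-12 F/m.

With a uniform field, Φ_E = EA, so I_d = ε₀ A dE/dt = 6.89×10^-5 A.

6.89×10^-5 A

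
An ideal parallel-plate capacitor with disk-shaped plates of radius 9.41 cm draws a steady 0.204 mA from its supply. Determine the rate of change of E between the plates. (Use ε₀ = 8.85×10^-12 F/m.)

The displacement current between the plates equals the conduction current, I_d = 0.204 mA.
Inverting I_d = ε₀ A dE/dt gives dE/dt = 2.04×10^-4 / (8.85×10^-12 · 0.02782) = 8.29×10^8 V/(m·s).

8.29×10^8 V/(m·s)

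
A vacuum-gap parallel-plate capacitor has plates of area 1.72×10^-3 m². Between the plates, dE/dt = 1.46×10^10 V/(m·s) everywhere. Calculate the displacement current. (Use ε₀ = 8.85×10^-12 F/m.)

With a uniform field, Φ_E = EA, so I_d = ε₀ A dE/dt = 2.22×10^-4 A.

2.22×10^-4 A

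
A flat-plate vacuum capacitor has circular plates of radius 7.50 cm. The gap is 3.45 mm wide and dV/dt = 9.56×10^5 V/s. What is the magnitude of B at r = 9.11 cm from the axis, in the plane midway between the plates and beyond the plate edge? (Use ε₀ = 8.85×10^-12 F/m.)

9.51×10^-11 T

dE/dt = (dV/dt)/d = 2.771×10^8 V/(m·s); I_d = ε₀(πR²)(dE/dt) = (8.85×10^-12)(0.01767)(2.771×10^8) = 4.333×10^-5 A.
For r ≥ R the full I_d is enclosed: B = μ₀ I_d/(2πr) = (4π×10^-7)(4.333×10^-5)/(2π·0.0911) = 9.51×10^-11 T.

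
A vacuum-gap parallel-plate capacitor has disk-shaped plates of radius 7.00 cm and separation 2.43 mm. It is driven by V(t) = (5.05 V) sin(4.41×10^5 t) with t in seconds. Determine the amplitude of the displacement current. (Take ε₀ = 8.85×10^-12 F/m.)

The displacement current equals the conduction current C dV/dt, which peaks at C V₀ ω.
With C = ε₀A/d = (8.85×10^-12)(0.01539)/(2.43×10^-3) = 5.605×10^-11 F and ω = 4.41×10^5 rad/s, I_d,max = (5.605×10^-11)(5.05)(4.41×10^5) = 1.25×10^-4 A.

1.25×10^-4 A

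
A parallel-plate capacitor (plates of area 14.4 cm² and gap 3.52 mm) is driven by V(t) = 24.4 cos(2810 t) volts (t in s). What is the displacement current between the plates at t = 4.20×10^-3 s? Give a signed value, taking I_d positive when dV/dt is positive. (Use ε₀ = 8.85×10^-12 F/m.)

1.72×10^-7 A

dE/dt = (V₀ω/d)·−sin(ωt) with ωt = 11.802 rad: (24.4)(2810)(0.6921)/(3.52×10^-3) = 1.348×10^7 V/(m·s).
I_d = ε₀ A dE/dt = (8.85×10^-12)(1.44×10^-3)(1.348×10^7) = 1.72×10^-7 A.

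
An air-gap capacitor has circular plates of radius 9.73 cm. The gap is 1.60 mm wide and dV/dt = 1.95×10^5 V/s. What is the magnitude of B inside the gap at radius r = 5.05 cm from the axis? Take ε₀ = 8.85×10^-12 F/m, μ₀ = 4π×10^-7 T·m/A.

I_d = C dV/dt with C = ε₀πR²/d = 1.645×10^-10 F, so I_d = (1.645×10^-10)(1.95×10^5) = 3.208×10^-5 A.
An Ampèrian loop of radius r encloses a fraction (r/R)² of I_d. Then B·2πr = μ₀ I_d (r/R)², giving B = μ₀ I_d r/(2πR²) = 3.42×10^-11 T.

3.42×10^-11 T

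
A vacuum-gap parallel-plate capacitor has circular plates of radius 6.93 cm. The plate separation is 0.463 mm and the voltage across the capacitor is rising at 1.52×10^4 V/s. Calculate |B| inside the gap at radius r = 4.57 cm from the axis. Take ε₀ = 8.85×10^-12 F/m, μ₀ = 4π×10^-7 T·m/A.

I_d = C dV/dt with C = ε₀πR²/d = 2.884×10^-10 F, so I_d = (2.884×10^-10)(1.52×10^4) = 4.384×10^-6 A.
For r < R the Ampère–Maxwell law gives B(2πr) = μ₀ I_d (r²/R²), so B = μ₀ I_d r/(2πR²) = (4π×10^-7)(4.384×10^-6)(0.0457)/(2π·0.0693²) = 8.34×10^-12 T.

8.34×10^-12 T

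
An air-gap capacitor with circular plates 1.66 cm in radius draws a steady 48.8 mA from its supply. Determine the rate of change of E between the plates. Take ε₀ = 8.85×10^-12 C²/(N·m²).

6.37×10^12 V/(m·s)

Charge continuity gives I_d = I = 0.0488 A between the plates.
Since I_d = ε₀ A dE/dt, dE/dt = I_d/(ε₀A) = (0.0488)/((8.85×10^-12)(8.657×10^-4)) = 6.37×10^12 V/(m·s).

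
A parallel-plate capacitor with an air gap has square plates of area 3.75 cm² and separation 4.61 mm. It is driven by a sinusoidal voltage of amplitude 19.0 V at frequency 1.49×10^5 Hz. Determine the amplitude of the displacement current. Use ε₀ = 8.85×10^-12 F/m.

1.28×10^-5 A

C = ε₀A/d = (8.85×10^-12)(3.75×10^-4)/(4.61×10^-3) = 7.199×10^-13 F; ω = 2πf = 9.362×10^5 rad/s.
I_d = C dV/dt, so |I_d|_max = C V₀ ω = (7.199×10^-13)(19.0)(9.362×10^5) = 1.28×10^-5 A.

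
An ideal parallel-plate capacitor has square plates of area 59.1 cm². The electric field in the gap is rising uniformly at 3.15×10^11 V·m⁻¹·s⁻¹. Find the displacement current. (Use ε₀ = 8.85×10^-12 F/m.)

I_d = ε₀ A (dE/dt) = (8.85×10^-12)(5.91×10^-3 m²)(3.15×10^11) = 0.0165 A.

0.0165 A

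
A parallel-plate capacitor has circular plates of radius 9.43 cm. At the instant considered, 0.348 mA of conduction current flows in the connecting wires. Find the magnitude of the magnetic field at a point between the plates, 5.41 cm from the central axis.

By continuity the displacement current in the gap matches the conduction current: I_d = 3.48×10^-4 A.
∮B·dl = μ₀ I_d,enc with I_d,enc = I_d r²/R² = 1.145×10^-4 A; so B = μ₀ I_d,enc/(2πr) = 4.23×10^-10 T.

4.23×10^-10 T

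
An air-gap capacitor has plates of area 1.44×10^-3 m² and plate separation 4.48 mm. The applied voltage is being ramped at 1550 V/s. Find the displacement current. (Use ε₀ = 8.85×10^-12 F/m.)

4.41×10^-9 A

The field between the plates is E = V/d, so dE/dt = (1550)/(4.48×10^-3 m) = 3.460×10^5 V/(m·s).
I_d = ε₀ A (dE/dt) = (8.85×10^-12)(1.44×10^-3)(3.460×10^5) = 4.41×10^-9 A.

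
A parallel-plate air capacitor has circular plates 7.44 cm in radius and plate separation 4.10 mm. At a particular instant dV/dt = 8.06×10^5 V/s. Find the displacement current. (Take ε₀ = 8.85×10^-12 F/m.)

3.03×10^-5 A

E = V/d so dE/dt = (dV/dt)/d = 1.966×10^8 V/(m·s), and I_d = ε₀ A dE/dt = (8.85×10^-12)(0.01739)(1.966×10^8) = 3.03×10^-5 A.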